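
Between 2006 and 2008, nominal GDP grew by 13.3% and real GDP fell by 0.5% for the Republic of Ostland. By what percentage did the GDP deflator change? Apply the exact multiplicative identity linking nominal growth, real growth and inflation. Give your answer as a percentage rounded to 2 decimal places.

13.87%

(1 + g_nom) = (1 + g_real)(1 + π), so π = 1.1330 / 0.9950 − 1 = 0.13869.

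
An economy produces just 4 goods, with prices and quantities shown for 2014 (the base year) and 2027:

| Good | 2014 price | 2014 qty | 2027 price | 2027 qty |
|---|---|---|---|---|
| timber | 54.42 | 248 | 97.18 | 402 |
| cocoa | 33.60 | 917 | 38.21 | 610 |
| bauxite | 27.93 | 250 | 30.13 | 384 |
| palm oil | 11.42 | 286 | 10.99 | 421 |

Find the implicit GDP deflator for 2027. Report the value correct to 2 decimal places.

135.69

Nominal GDP 2027 = 97.18·402 + 38.21·610 + 30.13·384 + 10.99·421 = 78571.17.
Real GDP 2027 (at 2014 prices) = 54.42·402 + 33.60·610 + 27.93·384 + 11.42·421 = 57905.78.
Deflator = Nominal/Real × 100 = 78571.17/57905.78 × 100 = 135.688.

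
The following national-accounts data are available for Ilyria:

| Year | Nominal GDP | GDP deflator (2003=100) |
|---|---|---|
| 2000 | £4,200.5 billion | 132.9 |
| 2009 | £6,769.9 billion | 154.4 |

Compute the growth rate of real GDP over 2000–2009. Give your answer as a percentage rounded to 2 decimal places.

Deflate each year: 2000 → 4200.5/1.329 = 3160.65; 2009 → 6769.9/1.544 = 4384.65.
So real GDP changed by 4384.65/3160.65 − 1 = 0.3873, i.e. 38.73%.

38.73%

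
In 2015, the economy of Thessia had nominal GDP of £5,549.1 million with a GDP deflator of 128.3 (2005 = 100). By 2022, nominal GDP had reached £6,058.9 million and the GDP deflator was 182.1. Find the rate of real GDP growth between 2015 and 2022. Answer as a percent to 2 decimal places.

Deflate each year: 2015 → 5549.1/1.283 = 4325.10; 2022 → 6058.9/1.821 = 3327.24.
So real GDP changed by 3327.24/4325.10 − 1 = -0.2307, i.e. -23.07%.

-23.07%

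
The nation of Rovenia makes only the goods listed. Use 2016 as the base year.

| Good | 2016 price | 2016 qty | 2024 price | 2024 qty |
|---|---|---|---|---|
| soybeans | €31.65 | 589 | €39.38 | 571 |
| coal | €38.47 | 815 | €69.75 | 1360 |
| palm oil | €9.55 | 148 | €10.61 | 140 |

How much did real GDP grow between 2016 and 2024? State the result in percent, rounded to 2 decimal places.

Real GDP 2016 = Nominal GDP 2016 = 31.65·589 + 38.47·815 + 9.55·148 = 51408.30.
Real GDP 2024 (at 2016 prices) = 31.65·571 + 38.47·1360 + 9.55·140 = 71728.35.
Real growth = 71728.35/51408.30 − 1 = 0.3953.

39.53%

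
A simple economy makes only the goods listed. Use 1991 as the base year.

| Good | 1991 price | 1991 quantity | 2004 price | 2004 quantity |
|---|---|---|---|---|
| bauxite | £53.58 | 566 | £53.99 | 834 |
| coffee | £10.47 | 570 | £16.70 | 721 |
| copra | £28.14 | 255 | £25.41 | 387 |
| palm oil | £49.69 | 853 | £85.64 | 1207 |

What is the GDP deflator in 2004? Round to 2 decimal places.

138.32

Nominal GDP 2004 = 53.99·834 + 16.70·721 + 25.41·387 + 85.64·1207 = 170269.51.
Real GDP 2004 (at 1991 prices) = 53.58·834 + 10.47·721 + 28.14·387 + 49.69·1207 = 123100.60.
Deflator = Nominal/Real × 100 = 170269.51/123100.60 × 100 = 138.317.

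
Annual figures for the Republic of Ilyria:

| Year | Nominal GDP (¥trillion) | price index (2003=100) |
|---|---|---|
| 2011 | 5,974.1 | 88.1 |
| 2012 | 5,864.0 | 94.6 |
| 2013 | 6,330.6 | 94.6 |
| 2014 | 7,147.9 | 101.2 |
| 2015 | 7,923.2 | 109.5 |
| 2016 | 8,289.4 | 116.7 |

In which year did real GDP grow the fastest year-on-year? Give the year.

2013

2012: real = 5864.0/0.946 = 6198.73; growth vs 2011 (6781.04) = -8.59%.
2013: real = 6330.6/0.946 = 6691.97; growth vs 2012 (6198.73) = 7.96%.
2014: real = 7147.9/1.012 = 7063.14; growth vs 2013 (6691.97) = 5.55%.
2015: real = 7923.2/1.095 = 7235.80; growth vs 2014 (7063.14) = 2.44%.
2016: real = 8289.4/1.167 = 7103.17; growth vs 2015 (7235.80) = -1.83%.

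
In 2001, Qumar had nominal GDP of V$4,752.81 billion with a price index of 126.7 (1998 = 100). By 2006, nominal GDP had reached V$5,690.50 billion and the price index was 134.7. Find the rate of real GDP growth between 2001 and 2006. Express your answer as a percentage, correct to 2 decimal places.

12.62%

Deflate each year: 2001 → 4752.81/1.267 = 3751.23; 2006 → 5690.50/1.347 = 4224.57.
So real GDP changed by 4224.57/3751.23 − 1 = 0.1262, i.e. 12.62%.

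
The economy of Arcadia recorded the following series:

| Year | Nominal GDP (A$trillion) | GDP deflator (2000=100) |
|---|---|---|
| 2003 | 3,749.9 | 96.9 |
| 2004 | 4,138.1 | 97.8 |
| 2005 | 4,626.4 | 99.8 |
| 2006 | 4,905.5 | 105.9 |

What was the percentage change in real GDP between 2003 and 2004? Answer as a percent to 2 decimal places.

Real GDP 2003 = 3749.9/0.969 = 3869.87.
Real GDP 2004 = 4138.1/0.978 = 4231.19.
Change = 4231.19/3869.87 − 1 = 0.0934.

9.34%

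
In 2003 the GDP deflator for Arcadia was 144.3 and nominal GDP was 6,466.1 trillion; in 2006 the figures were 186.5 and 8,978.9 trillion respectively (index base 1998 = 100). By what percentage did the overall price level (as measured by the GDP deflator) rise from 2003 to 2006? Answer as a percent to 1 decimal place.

29.2%

Price-level change = 186.5 / 144.3 − 1 = 0.2924.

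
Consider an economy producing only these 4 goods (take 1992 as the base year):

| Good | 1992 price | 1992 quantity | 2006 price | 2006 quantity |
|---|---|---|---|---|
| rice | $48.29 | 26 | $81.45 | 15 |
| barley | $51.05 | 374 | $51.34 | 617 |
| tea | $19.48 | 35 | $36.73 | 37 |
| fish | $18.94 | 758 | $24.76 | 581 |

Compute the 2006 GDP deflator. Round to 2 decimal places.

Nominal GDP 2006 = 81.45·15 + 51.34·617 + 36.73·37 + 24.76·581 = 48643.10.
Real GDP 2006 (at 1992 prices) = 48.29·15 + 51.05·617 + 19.48·37 + 18.94·581 = 43947.10.
Deflator = Nominal/Real × 100 = 48643.10/43947.10 × 100 = 110.686.

110.69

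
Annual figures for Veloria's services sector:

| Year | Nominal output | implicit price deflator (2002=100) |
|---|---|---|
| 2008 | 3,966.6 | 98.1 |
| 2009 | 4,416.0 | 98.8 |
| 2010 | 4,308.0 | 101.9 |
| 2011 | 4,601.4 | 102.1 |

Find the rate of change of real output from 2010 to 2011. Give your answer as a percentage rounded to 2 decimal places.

Real output 2010 = 4308.0/1.019 = 4227.67.
Real output 2011 = 4601.4/1.021 = 4506.76.
Change = 4506.76/4227.67 − 1 = 0.0660.

6.60%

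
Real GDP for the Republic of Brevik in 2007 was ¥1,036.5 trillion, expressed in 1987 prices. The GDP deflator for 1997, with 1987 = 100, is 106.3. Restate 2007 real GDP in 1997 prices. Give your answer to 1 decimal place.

Real GDP in 1997 prices = Real GDP in 1987 prices × (P_1997/P_1987) = 1036.5 × 1.063 = 1101.80.

¥1,101.8 trillion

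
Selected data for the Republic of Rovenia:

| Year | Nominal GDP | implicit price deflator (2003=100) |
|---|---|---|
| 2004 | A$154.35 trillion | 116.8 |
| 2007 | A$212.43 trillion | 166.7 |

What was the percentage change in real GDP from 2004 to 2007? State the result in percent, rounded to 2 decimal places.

-3.57%

Deflate each year: 2004 → 154.35/1.168 = 132.15; 2007 → 212.43/1.667 = 127.43.
So real GDP changed by 127.43/132.15 − 1 = -0.0357, i.e. -3.57%.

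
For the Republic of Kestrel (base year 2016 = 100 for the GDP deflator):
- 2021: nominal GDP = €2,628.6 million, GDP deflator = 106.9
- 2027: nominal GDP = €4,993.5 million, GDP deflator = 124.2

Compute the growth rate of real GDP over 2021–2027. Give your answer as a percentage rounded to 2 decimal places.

63.51%

Deflate each year: 2021 → 2628.6/1.069 = 2458.93; 2027 → 4993.5/1.242 = 4020.53.
So real GDP changed by 4020.53/2458.93 − 1 = 0.6351, i.e. 63.51%.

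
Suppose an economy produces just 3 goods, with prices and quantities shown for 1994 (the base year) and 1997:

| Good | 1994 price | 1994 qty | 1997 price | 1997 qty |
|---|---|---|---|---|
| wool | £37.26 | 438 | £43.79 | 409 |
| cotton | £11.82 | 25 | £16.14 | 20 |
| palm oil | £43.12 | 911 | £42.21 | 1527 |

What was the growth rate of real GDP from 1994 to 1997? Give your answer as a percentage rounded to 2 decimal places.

Real GDP 1994 = Nominal GDP 1994 = 37.26·438 + 11.82·25 + 43.12·911 = 55897.70.
Real GDP 1997 (at 1994 prices) = 37.26·409 + 11.82·20 + 43.12·1527 = 81319.98.
Real growth = 81319.98/55897.70 − 1 = 0.4548.

45.48%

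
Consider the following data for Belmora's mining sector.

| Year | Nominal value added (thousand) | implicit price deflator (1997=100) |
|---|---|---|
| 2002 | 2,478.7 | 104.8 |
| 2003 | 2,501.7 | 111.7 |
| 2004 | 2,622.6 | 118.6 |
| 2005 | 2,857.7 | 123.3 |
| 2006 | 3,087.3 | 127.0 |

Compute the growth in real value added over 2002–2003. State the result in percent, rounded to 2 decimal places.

-5.31%

Real value added 2002 = 2478.7/1.048 = 2365.17.
Real value added 2003 = 2501.7/1.117 = 2239.66.
Change = 2239.66/2365.17 − 1 = -0.0531.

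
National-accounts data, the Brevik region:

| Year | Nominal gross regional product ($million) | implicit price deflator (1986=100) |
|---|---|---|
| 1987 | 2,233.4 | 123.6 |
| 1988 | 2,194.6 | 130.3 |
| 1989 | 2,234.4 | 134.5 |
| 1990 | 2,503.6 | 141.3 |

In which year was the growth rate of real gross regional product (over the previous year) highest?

1988: real = 2194.6/1.303 = 1684.27; growth vs 1987 (1806.96) = -6.79%.
1989: real = 2234.4/1.345 = 1661.26; growth vs 1988 (1684.27) = -1.37%.
1990: real = 2503.6/1.413 = 1771.83; growth vs 1989 (1661.26) = 6.66%.

1990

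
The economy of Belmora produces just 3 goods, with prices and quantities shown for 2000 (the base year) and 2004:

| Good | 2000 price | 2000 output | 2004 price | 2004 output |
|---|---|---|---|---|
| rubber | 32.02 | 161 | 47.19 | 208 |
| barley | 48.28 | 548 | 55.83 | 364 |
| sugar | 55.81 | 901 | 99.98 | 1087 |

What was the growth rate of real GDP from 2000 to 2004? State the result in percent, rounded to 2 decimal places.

3.67%

Real GDP 2000 = Nominal GDP 2000 = 32.02·161 + 48.28·548 + 55.81·901 = 81897.47.
Real GDP 2004 (at 2000 prices) = 32.02·208 + 48.28·364 + 55.81·1087 = 84899.55.
Real growth = 84899.55/81897.47 − 1 = 0.0367.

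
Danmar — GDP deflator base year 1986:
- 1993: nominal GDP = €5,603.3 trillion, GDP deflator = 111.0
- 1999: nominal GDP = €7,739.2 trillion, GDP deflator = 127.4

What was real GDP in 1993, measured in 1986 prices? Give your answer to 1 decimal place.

€5,048.0 trillion

Real GDP = Nominal / (GDP deflator/100) = 5603.3 / 1.110 = 5048.02.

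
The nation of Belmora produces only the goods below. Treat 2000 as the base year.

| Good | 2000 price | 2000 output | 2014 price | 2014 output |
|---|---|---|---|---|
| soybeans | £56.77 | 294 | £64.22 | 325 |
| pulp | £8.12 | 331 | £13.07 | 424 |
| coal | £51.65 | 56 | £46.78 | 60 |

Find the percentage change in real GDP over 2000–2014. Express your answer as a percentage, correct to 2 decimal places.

12.22%

Real GDP 2000 = Nominal GDP 2000 = 56.77·294 + 8.12·331 + 51.65·56 = 22270.50.
Real GDP 2014 (at 2000 prices) = 56.77·325 + 8.12·424 + 51.65·60 = 24992.13.
Real growth = 24992.13/22270.50 − 1 = 0.1222.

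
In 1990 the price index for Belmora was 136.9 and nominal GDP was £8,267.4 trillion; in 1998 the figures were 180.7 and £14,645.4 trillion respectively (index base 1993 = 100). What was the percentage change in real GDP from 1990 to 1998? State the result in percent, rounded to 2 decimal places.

34.21%

Deflate each year: 1990 → 8267.4/1.369 = 6039.01; 1998 → 14645.4/1.807 = 8104.81.
So real GDP changed by 8104.81/6039.01 − 1 = 0.3421, i.e. 34.21%.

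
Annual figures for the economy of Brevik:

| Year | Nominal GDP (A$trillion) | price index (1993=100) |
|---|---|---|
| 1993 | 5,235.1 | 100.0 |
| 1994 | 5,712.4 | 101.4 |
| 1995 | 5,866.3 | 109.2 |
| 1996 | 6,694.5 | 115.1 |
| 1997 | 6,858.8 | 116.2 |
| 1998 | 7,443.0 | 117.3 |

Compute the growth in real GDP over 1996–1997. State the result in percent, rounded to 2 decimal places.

1.48%

Real GDP 1996 = 6694.5/1.151 = 5816.25.
Real GDP 1997 = 6858.8/1.162 = 5902.58.
Change = 5902.58/5816.25 − 1 = 0.0148.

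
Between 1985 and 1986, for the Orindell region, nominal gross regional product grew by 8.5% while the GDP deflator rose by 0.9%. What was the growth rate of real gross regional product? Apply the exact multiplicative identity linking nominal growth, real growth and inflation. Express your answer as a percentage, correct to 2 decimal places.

7.53%

(1 + g_nom) = (1 + g_real)(1 + π), so g_real = 1.0850 / 1.0090 − 1 = 0.07532.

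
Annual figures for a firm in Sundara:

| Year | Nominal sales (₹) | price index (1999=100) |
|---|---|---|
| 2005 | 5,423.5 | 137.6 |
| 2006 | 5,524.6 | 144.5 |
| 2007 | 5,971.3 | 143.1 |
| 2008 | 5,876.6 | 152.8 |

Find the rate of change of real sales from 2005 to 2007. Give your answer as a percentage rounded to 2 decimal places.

Real sales 2005 = 5423.5/1.376 = 3941.50.
Real sales 2007 = 5971.3/1.431 = 4172.82.
Change = 4172.82/3941.50 − 1 = 0.0587.

5.87%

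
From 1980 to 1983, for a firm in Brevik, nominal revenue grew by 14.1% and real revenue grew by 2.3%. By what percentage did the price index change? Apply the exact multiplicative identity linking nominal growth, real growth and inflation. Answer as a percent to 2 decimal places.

11.53%

(1 + g_nom) = (1 + g_real)(1 + π), so π = 1.1410 / 1.0230 − 1 = 0.11535.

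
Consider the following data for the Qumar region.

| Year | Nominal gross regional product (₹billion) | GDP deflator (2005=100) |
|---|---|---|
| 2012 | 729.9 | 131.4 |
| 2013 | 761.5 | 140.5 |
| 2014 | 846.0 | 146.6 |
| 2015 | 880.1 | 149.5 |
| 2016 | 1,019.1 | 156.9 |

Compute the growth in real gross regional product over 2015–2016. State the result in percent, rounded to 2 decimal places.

Real gross regional product 2015 = 880.1/1.495 = 588.70.
Real gross regional product 2016 = 1019.1/1.569 = 649.52.
Change = 649.52/588.70 − 1 = 0.1033.

10.33%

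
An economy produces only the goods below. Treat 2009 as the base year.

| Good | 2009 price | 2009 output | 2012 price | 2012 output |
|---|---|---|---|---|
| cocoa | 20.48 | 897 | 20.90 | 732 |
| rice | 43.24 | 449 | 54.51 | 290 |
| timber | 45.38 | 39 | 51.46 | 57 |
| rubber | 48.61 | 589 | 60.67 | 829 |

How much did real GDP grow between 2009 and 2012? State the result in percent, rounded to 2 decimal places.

Real GDP 2009 = Nominal GDP 2009 = 20.48·897 + 43.24·449 + 45.38·39 + 48.61·589 = 68186.43.
Real GDP 2012 (at 2009 prices) = 20.48·732 + 43.24·290 + 45.38·57 + 48.61·829 = 70415.31.
Real growth = 70415.31/68186.43 − 1 = 0.0327.

3.27%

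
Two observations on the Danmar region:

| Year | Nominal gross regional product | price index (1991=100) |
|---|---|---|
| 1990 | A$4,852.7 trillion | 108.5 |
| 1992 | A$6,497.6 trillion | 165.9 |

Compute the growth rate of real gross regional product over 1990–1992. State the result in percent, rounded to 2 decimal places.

Real gross regional product 1990 = 4852.7 / 1.085 = 4472.53.
Real gross regional product 1992 = 6497.6 / 1.659 = 3916.58.
Real growth = 3916.58 / 4472.53 − 1 = -0.1243.

-12.43%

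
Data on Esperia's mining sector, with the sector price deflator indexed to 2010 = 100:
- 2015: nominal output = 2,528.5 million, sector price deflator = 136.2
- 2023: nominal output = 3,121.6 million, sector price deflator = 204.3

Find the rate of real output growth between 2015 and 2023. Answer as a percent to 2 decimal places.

-17.70%

Deflate each year: 2015 → 2528.5/1.362 = 1856.46; 2023 → 3121.6/2.043 = 1527.95.
So real output changed by 1527.95/1856.46 − 1 = -0.1770, i.e. -17.70%.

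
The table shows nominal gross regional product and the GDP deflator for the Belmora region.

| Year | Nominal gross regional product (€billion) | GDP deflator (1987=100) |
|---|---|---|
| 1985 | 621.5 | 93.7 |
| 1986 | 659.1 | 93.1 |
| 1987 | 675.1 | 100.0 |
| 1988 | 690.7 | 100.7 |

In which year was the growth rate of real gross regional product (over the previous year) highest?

1986

1986: real = 659.1/0.931 = 707.95; growth vs 1985 (663.29) = 6.73%.
1987: real = 675.1/1.000 = 675.10; growth vs 1986 (707.95) = -4.64%.
1988: real = 690.7/1.007 = 685.90; growth vs 1987 (675.10) = 1.60%.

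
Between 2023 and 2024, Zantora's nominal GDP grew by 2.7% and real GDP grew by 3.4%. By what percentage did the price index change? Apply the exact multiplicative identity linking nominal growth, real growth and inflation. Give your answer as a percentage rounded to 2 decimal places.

(1 + g_nom) = (1 + g_real)(1 + π), so π = 1.0270 / 1.0340 − 1 = -0.00677.

-0.68%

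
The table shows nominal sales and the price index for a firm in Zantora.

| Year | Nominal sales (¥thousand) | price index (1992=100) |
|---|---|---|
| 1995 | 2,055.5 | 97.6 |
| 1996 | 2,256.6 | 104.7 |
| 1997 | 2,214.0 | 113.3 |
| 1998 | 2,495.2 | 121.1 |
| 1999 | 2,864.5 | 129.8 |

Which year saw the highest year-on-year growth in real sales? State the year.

1999

1996: real = 2256.6/1.047 = 2155.30; growth vs 1995 (2106.05) = 2.34%.
1997: real = 2214.0/1.133 = 1954.10; growth vs 1996 (2155.30) = -9.34%.
1998: real = 2495.2/1.211 = 2060.45; growth vs 1997 (1954.10) = 5.44%.
1999: real = 2864.5/1.298 = 2206.86; growth vs 1998 (2060.45) = 7.11%.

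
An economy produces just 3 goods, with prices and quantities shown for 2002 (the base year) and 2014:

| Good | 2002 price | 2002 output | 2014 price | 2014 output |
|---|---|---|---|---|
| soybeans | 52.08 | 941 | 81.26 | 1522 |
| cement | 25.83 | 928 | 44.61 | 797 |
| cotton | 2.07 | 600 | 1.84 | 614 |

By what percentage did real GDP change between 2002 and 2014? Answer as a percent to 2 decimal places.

Real GDP 2002 = Nominal GDP 2002 = 52.08·941 + 25.83·928 + 2.07·600 = 74219.52.
Real GDP 2014 (at 2002 prices) = 52.08·1522 + 25.83·797 + 2.07·614 = 101123.25.
Real growth = 101123.25/74219.52 − 1 = 0.3625.

36.25%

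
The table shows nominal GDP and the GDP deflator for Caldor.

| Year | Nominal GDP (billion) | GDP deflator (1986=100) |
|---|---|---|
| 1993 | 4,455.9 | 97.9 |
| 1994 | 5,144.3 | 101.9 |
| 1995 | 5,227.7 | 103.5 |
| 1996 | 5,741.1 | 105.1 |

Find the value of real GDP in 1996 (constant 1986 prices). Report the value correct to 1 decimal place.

5,462.5 billion

Real GDP 1996 = 5741.1 / 1.051 = 5462.51.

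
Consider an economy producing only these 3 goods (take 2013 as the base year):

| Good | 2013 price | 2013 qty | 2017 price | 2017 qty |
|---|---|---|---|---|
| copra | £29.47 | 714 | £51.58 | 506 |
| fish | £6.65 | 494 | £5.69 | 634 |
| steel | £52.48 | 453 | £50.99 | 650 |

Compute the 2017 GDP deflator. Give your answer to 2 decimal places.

Nominal GDP 2017 = 51.58·506 + 5.69·634 + 50.99·650 = 62850.44.
Real GDP 2017 (at 2013 prices) = 29.47·506 + 6.65·634 + 52.48·650 = 53239.92.
Deflator = Nominal/Real × 100 = 62850.44/53239.92 × 100 = 118.051.

118.05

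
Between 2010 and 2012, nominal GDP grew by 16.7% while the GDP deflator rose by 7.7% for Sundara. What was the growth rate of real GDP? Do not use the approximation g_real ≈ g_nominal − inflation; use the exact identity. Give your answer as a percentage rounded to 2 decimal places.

8.36%

(1 + g_nom) = (1 + g_real)(1 + π), so g_real = 1.1670 / 1.0770 − 1 = 0.08357.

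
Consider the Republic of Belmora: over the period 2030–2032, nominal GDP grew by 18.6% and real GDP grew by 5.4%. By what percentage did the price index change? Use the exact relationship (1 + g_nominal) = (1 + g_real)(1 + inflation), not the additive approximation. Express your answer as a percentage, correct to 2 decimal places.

(1 + g_nom) = (1 + g_real)(1 + π), so π = 1.1860 / 1.0540 − 1 = 0.12524.

12.52%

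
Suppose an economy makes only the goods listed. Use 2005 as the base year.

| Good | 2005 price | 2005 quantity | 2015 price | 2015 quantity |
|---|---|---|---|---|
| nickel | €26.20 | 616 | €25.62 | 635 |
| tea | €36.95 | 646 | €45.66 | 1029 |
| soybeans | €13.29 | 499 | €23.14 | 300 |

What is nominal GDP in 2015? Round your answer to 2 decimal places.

Nominal GDP 2015 = Σ (p_2015 × q_2015) = 25.62·635 + 45.66·1029 + 23.14·300 = 70194.84.

€70194.84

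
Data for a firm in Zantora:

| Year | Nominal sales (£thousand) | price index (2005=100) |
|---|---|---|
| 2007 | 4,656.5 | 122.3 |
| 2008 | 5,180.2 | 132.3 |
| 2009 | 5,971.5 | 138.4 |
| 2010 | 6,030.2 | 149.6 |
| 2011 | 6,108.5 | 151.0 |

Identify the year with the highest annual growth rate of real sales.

2008: real = 5180.2/1.323 = 3915.50; growth vs 2007 (3807.44) = 2.84%.
2009: real = 5971.5/1.384 = 4314.67; growth vs 2008 (3915.50) = 10.19%.
2010: real = 6030.2/1.496 = 4030.88; growth vs 2009 (4314.67) = -6.58%.
2011: real = 6108.5/1.510 = 4045.36; growth vs 2010 (4030.88) = 0.36%.

2009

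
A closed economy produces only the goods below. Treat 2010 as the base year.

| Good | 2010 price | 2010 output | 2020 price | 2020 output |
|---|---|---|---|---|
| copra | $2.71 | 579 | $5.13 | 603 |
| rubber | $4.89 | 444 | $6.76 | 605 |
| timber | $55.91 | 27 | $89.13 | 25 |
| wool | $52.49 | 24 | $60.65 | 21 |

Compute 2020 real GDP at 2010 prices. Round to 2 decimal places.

Real GDP 2020 = Σ (p_2010 × q_2020) = 2.71·603 + 4.89·605 + 55.91·25 + 52.49·21 = 7092.62.

$7092.62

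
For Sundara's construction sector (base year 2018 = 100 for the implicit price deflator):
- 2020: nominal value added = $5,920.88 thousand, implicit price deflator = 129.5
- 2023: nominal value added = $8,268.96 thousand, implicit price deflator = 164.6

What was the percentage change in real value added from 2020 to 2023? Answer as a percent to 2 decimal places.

Real value added 2020 = 5920.88 / 1.295 = 4572.11.
Real value added 2023 = 8268.96 / 1.646 = 5023.67.
Real growth = 5023.67 / 4572.11 − 1 = 0.0988.

9.88%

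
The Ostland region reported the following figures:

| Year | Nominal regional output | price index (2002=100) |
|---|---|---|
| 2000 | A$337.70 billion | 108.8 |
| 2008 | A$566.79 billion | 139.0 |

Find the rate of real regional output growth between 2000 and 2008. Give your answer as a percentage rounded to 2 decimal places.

Real regional output 2000 = 337.70 / 1.088 = 310.39.
Real regional output 2008 = 566.79 / 1.390 = 407.76.
Real growth = 407.76 / 310.39 − 1 = 0.3137.

31.37%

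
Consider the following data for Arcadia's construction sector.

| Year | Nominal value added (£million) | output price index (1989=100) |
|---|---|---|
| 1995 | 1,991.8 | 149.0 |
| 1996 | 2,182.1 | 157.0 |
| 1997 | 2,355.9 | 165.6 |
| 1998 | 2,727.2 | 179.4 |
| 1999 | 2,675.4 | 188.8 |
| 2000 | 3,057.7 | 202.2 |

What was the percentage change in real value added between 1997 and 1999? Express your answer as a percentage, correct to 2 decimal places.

-0.39%

Real value added 1997 = 2355.9/1.656 = 1422.64.
Real value added 1999 = 2675.4/1.888 = 1417.06.
Change = 1417.06/1422.64 − 1 = -0.0039.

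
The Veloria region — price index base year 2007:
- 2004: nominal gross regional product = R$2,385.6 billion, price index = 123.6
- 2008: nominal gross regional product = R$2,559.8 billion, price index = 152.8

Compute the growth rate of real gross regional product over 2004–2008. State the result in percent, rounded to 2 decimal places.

-13.20%

Real gross regional product 2004 = 2385.6 / 1.236 = 1930.10.
Real gross regional product 2008 = 2559.8 / 1.528 = 1675.26.
Real growth = 1675.26 / 1930.10 − 1 = -0.1320.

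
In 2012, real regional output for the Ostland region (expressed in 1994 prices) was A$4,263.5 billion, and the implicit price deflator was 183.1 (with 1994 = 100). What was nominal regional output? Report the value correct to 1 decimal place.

Nominal regional output = Real × (implicit price deflator/100) = 4263.5 × 1.831 = 7806.47.

A$7,806.5 billion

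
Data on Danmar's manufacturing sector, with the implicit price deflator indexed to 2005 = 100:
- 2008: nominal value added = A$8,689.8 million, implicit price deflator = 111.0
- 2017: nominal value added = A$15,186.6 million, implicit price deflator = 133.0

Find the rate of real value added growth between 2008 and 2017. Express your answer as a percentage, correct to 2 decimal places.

45.86%

Deflate each year: 2008 → 8689.8/1.110 = 7828.65; 2017 → 15186.6/1.330 = 11418.50.
So real value added changed by 11418.50/7828.65 − 1 = 0.4586, i.e. 45.86%.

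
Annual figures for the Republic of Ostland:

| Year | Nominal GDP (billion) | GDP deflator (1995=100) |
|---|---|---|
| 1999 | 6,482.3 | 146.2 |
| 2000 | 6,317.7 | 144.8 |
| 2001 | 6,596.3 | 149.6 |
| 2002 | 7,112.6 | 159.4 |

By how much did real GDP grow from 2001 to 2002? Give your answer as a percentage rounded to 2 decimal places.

Real GDP 2001 = 6596.3/1.496 = 4409.29.
Real GDP 2002 = 7112.6/1.594 = 4462.11.
Change = 4462.11/4409.29 − 1 = 0.0120.

1.20%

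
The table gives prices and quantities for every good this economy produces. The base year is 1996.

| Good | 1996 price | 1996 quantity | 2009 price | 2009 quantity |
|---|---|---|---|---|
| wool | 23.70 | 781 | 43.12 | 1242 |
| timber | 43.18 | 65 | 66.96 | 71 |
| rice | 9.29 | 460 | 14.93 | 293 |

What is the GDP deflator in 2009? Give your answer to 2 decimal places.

Nominal GDP 2009 = 43.12·1242 + 66.96·71 + 14.93·293 = 62683.69.
Real GDP 2009 (at 1996 prices) = 23.70·1242 + 43.18·71 + 9.29·293 = 35223.15.
Deflator = Nominal/Real × 100 = 62683.69/35223.15 × 100 = 177.962.

177.96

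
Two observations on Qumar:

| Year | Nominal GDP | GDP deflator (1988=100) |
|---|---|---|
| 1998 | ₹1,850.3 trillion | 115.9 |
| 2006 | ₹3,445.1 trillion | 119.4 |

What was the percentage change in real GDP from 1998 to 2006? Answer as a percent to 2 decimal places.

80.73%

Deflate each year: 1998 → 1850.3/1.159 = 1596.46; 2006 → 3445.1/1.194 = 2885.34.
So real GDP changed by 2885.34/1596.46 − 1 = 0.8073, i.e. 80.73%.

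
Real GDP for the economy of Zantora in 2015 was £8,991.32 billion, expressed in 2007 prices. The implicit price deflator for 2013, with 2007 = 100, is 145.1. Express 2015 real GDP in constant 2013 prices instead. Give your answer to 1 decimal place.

Real GDP in 2013 prices = Real GDP in 2007 prices × (P_2013/P_2007) = 8991.32 × 1.451 = 13046.41.

£13,046.4 billion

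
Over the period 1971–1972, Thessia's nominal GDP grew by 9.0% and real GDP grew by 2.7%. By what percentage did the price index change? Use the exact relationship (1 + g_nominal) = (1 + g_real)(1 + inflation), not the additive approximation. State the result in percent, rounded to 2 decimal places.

6.13%

(1 + g_nom) = (1 + g_real)(1 + π), so π = 1.0900 / 1.0270 − 1 = 0.06134.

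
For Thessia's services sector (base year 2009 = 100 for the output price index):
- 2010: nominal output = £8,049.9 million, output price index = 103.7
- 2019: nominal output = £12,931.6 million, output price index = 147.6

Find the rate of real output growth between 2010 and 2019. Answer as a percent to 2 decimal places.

Deflate each year: 2010 → 8049.9/1.037 = 7762.68; 2019 → 12931.6/1.476 = 8761.25.
So real output changed by 8761.25/7762.68 − 1 = 0.1286, i.e. 12.86%.

12.86%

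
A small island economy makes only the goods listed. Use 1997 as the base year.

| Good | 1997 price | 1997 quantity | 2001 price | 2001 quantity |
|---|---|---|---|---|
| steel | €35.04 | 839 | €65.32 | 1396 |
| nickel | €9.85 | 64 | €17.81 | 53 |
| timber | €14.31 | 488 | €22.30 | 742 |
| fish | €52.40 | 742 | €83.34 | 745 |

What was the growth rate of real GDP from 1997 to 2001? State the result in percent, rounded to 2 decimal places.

Real GDP 1997 = Nominal GDP 1997 = 35.04·839 + 9.85·64 + 14.31·488 + 52.40·742 = 75893.04.
Real GDP 2001 (at 1997 prices) = 35.04·1396 + 9.85·53 + 14.31·742 + 52.40·745 = 99093.91.
Real growth = 99093.91/75893.04 − 1 = 0.3057.

30.57%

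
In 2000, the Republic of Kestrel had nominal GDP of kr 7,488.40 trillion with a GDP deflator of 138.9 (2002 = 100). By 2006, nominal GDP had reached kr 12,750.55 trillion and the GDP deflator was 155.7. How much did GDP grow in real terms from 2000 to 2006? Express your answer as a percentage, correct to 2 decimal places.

51.90%

Deflate each year: 2000 → 7488.40/1.389 = 5391.22; 2006 → 12750.55/1.557 = 8189.18.
So real GDP changed by 8189.18/5391.22 − 1 = 0.5190, i.e. 51.90%.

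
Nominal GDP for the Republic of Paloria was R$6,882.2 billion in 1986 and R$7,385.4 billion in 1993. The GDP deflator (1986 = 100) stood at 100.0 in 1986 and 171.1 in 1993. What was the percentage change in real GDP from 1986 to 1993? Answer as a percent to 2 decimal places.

Real GDP 1986 = 6882.2 / 1.000 = 6882.20.
Real GDP 1993 = 7385.4 / 1.711 = 4316.42.
Real growth = 4316.42 / 6882.20 − 1 = -0.3728.

-37.28%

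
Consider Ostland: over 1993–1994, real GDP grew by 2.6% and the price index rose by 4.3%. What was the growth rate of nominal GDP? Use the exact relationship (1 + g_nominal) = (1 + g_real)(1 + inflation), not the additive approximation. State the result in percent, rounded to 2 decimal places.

7.01%

(1 + g_nom) = (1 + g_real)(1 + π) = 1.0260 × 1.0430 = 1.07012.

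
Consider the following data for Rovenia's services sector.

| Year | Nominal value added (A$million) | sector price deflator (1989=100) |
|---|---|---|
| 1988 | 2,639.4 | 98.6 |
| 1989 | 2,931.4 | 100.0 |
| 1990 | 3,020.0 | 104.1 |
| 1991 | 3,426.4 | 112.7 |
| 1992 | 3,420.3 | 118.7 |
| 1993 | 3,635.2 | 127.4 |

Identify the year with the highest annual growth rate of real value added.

1989: real = 2931.4/1.000 = 2931.40; growth vs 1988 (2676.88) = 9.51%.
1990: real = 3020.0/1.041 = 2901.06; growth vs 1989 (2931.40) = -1.04%.
1991: real = 3426.4/1.127 = 3040.28; growth vs 1990 (2901.06) = 4.80%.
1992: real = 3420.3/1.187 = 2881.47; growth vs 1991 (3040.28) = -5.22%.
1993: real = 3635.2/1.274 = 2853.38; growth vs 1992 (2881.47) = -0.97%.

1989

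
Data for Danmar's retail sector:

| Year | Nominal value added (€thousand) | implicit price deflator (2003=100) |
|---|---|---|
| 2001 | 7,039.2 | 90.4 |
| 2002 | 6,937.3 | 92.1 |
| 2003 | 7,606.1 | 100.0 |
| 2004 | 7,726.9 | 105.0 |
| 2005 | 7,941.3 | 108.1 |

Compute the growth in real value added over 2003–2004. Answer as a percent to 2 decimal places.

Real value added 2003 = 7606.1/1.000 = 7606.10.
Real value added 2004 = 7726.9/1.050 = 7358.95.
Change = 7358.95/7606.10 − 1 = -0.0325.

-3.25%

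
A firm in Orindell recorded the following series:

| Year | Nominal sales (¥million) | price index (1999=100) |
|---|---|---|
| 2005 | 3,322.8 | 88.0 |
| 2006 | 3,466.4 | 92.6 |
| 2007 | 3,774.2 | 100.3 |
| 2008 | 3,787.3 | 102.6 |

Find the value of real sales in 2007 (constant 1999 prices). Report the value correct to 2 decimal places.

Real sales 2007 = 3774.2 / 1.003 = 3762.91.

¥3,762.91 million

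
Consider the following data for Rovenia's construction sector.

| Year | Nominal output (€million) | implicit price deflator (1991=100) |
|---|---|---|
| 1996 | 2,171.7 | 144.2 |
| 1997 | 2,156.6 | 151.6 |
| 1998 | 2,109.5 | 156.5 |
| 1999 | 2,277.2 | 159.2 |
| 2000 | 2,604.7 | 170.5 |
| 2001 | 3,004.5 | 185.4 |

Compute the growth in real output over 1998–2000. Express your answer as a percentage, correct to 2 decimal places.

13.34%

Real output 1998 = 2109.5/1.565 = 1347.92.
Real output 2000 = 2604.7/1.705 = 1527.68.
Change = 1527.68/1347.92 − 1 = 0.1334.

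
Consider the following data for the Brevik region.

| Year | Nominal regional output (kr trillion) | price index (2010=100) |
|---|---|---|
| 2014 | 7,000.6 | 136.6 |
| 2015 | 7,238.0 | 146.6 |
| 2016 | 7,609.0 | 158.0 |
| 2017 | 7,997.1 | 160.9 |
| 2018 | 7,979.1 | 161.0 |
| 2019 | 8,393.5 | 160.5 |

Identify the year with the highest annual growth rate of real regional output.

2015: real = 7238.0/1.466 = 4937.24; growth vs 2014 (5124.89) = -3.66%.
2016: real = 7609.0/1.580 = 4815.82; growth vs 2015 (4937.24) = -2.46%.
2017: real = 7997.1/1.609 = 4970.23; growth vs 2016 (4815.82) = 3.21%.
2018: real = 7979.1/1.610 = 4955.96; growth vs 2017 (4970.23) = -0.29%.
2019: real = 8393.5/1.605 = 5229.60; growth vs 2018 (4955.96) = 5.52%.

2019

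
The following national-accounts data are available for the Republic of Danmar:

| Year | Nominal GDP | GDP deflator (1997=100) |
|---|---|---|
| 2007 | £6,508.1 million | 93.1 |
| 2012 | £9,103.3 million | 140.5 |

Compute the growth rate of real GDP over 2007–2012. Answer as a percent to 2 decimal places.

Real GDP 2007 = 6508.1 / 0.931 = 6990.44.
Real GDP 2012 = 9103.3 / 1.405 = 6479.22.
Real growth = 6479.22 / 6990.44 − 1 = -0.0731.

-7.31%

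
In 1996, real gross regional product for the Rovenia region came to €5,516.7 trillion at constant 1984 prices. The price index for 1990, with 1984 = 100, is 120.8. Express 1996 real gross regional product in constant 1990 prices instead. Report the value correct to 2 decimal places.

€6,664.17 trillion

Real gross regional product in 1990 prices = Real gross regional product in 1984 prices × (P_1990/P_1984) = 5516.7 × 1.208 = 6664.17.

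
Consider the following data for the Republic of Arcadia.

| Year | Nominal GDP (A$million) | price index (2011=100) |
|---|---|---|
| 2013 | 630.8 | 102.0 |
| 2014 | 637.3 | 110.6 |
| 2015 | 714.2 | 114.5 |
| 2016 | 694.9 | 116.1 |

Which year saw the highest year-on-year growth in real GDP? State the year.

2014: real = 637.3/1.106 = 576.22; growth vs 2013 (618.43) = -6.83%.
2015: real = 714.2/1.145 = 623.76; growth vs 2014 (576.22) = 8.25%.
2016: real = 694.9/1.161 = 598.54; growth vs 2015 (623.76) = -4.04%.

2015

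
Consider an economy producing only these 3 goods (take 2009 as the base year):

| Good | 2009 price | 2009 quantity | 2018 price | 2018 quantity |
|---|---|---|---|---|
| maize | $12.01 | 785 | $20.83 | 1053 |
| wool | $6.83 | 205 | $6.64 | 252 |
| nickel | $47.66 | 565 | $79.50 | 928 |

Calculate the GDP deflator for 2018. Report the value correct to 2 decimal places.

Nominal GDP 2018 = 20.83·1053 + 6.64·252 + 79.50·928 = 97383.27.
Real GDP 2018 (at 2009 prices) = 12.01·1053 + 6.83·252 + 47.66·928 = 58596.17.
Deflator = Nominal/Real × 100 = 97383.27/58596.17 × 100 = 166.194.

166.19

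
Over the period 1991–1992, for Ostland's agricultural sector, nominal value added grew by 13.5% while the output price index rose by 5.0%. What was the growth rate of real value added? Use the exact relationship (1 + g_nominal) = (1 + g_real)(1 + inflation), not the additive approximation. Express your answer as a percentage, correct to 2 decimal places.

8.10%

(1 + g_nom) = (1 + g_real)(1 + π), so g_real = 1.1350 / 1.0500 − 1 = 0.08095.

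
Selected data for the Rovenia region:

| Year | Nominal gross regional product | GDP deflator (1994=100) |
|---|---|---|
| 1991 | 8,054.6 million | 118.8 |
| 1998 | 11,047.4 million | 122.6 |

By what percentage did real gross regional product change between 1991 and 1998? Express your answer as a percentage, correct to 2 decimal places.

Deflate each year: 1991 → 8054.6/1.188 = 6779.97; 1998 → 11047.4/1.226 = 9010.93.
So real gross regional product changed by 9010.93/6779.97 − 1 = 0.3291, i.e. 32.91%.

32.91%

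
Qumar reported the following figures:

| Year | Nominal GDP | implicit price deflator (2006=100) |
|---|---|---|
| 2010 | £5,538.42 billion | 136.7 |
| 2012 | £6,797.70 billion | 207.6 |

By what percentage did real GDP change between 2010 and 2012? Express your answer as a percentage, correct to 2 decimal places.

-19.18%

Deflate each year: 2010 → 5538.42/1.367 = 4051.51; 2012 → 6797.70/2.076 = 3274.42.
So real GDP changed by 3274.42/4051.51 − 1 = -0.1918, i.e. -19.18%.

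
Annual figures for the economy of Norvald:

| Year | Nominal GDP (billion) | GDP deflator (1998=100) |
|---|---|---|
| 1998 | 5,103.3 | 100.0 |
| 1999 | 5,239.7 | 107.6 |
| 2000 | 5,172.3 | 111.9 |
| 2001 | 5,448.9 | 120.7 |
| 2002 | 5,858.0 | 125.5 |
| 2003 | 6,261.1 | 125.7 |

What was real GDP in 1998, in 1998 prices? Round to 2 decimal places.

Real GDP 1998 = 5103.3 / 1.000 = 5103.30.

5,103.30 billion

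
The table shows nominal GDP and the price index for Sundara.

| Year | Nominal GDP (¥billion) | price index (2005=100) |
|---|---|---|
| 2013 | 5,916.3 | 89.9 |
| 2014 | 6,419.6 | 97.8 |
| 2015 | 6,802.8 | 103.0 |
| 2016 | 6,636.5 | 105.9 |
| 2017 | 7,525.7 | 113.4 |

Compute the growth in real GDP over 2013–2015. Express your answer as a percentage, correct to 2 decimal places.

Real GDP 2013 = 5916.3/0.899 = 6580.98.
Real GDP 2015 = 6802.8/1.030 = 6604.66.
Change = 6604.66/6580.98 − 1 = 0.0036.

0.36%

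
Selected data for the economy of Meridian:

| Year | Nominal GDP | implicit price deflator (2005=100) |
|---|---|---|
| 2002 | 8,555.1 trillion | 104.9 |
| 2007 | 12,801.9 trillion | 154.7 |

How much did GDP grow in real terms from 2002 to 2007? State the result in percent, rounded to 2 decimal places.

Real GDP 2002 = 8555.1 / 1.049 = 8155.48.
Real GDP 2007 = 12801.9 / 1.547 = 8275.31.
Real growth = 8275.31 / 8155.48 − 1 = 0.0147.

1.47%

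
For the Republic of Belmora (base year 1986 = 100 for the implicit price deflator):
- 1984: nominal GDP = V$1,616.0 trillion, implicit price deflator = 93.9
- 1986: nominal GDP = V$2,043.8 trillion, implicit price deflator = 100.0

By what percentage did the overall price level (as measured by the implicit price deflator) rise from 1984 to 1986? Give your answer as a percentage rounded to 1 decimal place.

6.5%

Price-level change = 100.0 / 93.9 − 1 = 0.0650.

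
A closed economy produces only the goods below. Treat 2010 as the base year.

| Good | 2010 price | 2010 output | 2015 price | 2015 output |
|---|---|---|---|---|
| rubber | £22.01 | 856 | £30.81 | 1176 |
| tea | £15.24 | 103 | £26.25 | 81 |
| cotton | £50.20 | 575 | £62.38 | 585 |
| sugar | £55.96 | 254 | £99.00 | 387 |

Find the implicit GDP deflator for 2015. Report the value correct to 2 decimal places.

Nominal GDP 2015 = 30.81·1176 + 26.25·81 + 62.38·585 + 99.00·387 = 113164.11.
Real GDP 2015 (at 2010 prices) = 22.01·1176 + 15.24·81 + 50.20·585 + 55.96·387 = 78141.72.
Deflator = Nominal/Real × 100 = 113164.11/78141.72 × 100 = 144.819.

144.82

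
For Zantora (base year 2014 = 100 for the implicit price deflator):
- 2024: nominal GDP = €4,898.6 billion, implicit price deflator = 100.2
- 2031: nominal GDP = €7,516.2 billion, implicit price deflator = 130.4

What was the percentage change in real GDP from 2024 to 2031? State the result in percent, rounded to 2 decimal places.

17.90%

Deflate each year: 2024 → 4898.6/1.002 = 4888.82; 2031 → 7516.2/1.304 = 5763.96.
So real GDP changed by 5763.96/4888.82 − 1 = 0.1790, i.e. 17.90%.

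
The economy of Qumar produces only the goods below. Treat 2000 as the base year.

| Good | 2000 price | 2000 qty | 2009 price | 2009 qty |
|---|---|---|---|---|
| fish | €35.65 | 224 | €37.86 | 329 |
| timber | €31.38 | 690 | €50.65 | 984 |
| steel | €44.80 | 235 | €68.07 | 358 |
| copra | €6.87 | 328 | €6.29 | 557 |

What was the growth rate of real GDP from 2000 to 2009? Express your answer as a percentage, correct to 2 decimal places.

Real GDP 2000 = Nominal GDP 2000 = 35.65·224 + 31.38·690 + 44.80·235 + 6.87·328 = 42419.16.
Real GDP 2009 (at 2000 prices) = 35.65·329 + 31.38·984 + 44.80·358 + 6.87·557 = 62471.76.
Real growth = 62471.76/42419.16 − 1 = 0.4727.

47.27%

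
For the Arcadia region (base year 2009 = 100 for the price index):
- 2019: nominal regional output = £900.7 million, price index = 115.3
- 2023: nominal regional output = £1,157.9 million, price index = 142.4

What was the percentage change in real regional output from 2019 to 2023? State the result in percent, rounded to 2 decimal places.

Deflate each year: 2019 → 900.7/1.153 = 781.18; 2023 → 1157.9/1.424 = 813.13.
So real regional output changed by 813.13/781.18 − 1 = 0.0409, i.e. 4.09%.

4.09%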